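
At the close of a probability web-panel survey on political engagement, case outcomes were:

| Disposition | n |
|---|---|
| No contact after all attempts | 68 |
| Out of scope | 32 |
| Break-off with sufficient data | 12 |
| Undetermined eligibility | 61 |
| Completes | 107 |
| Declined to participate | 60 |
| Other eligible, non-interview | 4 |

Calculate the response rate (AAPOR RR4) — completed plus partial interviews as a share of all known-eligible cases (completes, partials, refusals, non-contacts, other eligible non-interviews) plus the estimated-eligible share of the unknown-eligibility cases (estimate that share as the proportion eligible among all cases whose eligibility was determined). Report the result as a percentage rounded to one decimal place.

Top: 107 + 12 = 119
Determined eligible: 107 + 12 + 60 + 68 + 4 = 251
e = 251 / (251 + 32) = 251 / 283 = 0.8869
Estimated eligible among unknowns: 0.8869 × 61 = 54.10
Base: 251 + 54.10 = 305.10
RR4 = 119 / 305.10 = 0.3900

39.0%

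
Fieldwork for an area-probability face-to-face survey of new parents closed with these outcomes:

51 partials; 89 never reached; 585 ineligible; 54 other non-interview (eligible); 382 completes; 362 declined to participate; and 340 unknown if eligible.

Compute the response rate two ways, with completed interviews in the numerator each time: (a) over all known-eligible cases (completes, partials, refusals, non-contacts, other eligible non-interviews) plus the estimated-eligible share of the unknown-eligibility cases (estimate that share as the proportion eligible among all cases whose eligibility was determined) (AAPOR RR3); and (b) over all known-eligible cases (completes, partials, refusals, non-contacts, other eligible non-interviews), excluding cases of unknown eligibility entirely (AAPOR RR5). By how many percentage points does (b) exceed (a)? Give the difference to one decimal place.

7.4

Numerator → 382
Known eligible → 382 + 51 + 362 + 89 + 54 = 938
e = 938 / (938 + 585) = 938 / 1523 = 0.6159
e × U → 0.6159 × 340 = 209.41
Denominator → 938 + 209.41 = 1147.41
RR3 = 382 / 1147.41 = 0.3329
Denominator → 382 + 51 + 362 + 89 + 54 = 938
RR5 = 382 / 938 = 0.4072
Difference = 40.72 − 33.29 = 7.43 percentage points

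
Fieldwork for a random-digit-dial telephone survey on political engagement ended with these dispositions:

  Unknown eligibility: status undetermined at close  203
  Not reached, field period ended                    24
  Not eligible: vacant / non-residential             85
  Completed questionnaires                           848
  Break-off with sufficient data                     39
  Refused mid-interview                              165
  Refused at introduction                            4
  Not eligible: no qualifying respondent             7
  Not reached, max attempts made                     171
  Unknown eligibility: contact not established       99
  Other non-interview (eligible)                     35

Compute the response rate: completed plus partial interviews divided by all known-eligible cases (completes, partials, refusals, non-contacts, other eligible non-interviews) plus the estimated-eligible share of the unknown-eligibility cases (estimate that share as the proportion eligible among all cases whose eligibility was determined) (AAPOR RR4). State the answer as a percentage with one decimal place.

Refusals = 4 + 165 = 169
No contact after all attempts = 24 + 171 = 195
Eligibility not determined = 99 + 203 = 302
Out of scope = 7 + 85 = 92
Num: 848 + 39 = 887
Eligible (known): 848 + 39 + 169 + 195 + 35 = 1286
e = 1286 / (1286 + 92) = 1286 / 1378 = 0.9332
Eligible share of unknowns: 0.9332 × 302 = 281.83
Denominator: 1286 + 281.83 = 1567.83
RR4 = 887 / 1567.83 = 0.5658

56.6%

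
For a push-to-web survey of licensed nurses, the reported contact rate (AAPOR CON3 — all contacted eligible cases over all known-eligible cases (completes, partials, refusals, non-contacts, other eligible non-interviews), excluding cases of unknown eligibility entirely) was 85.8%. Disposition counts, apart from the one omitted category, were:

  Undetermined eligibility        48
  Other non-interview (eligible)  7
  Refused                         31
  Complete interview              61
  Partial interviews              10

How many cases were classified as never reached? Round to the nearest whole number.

Top: 61 + 10 + 31 + 7 = 109
CON3 = 109 / D = 0.858
D = 109 / 0.858 = 127.0
Other denominator terms total 109
never reached = 127.0 − 109 ≈ 18

18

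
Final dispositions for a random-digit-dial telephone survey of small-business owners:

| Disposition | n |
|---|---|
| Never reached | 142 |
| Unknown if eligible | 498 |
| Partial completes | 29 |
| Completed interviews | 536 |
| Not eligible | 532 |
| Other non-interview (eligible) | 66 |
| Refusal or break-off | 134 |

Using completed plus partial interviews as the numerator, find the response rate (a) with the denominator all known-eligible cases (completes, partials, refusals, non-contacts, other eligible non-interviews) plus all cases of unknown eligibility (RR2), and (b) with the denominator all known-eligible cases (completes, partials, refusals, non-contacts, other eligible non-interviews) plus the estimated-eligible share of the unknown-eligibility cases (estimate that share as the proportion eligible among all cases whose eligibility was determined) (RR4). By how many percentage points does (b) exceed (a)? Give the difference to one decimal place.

Numerator: 536 + 29 = 565
Base: 536 + 29 + 134 + 142 + 66 + 498 = 1405
RR2 = 565 / 1405 = 0.4021
Known eligible: 536 + 29 + 134 + 142 + 66 = 907
e = 907 / (907 + 532) = 907 / 1439 = 0.6303
e × U: 0.6303 × 498 = 313.89
Base: 907 + 313.89 = 1220.89
RR4 = 565 / 1220.89 = 0.4628
Difference = 46.28 − 40.21 = 6.07 percentage points

6.1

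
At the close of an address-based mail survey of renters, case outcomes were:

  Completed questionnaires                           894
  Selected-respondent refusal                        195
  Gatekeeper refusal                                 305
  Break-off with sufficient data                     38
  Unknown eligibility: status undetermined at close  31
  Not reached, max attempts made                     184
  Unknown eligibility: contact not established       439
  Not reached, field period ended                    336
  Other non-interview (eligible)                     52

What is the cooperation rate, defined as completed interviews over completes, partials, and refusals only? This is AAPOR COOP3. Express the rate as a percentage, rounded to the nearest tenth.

Refusals = 305 + 195 = 500
No answer / not reached = 336 + 184 = 520
Unknown if eligible = 439 + 31 = 470
Num = 894
Denom = 894 + 38 + 500 = 1432
COOP3 = 894 / 1432 = 0.6243

62.4%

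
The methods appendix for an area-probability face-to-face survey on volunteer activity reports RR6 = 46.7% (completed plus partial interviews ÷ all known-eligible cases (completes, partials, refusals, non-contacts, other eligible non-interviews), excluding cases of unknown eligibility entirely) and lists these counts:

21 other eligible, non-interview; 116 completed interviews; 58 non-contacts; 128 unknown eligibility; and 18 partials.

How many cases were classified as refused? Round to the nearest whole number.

Num = 116 + 18 = 134
RR6 = 134 / D = 0.467
D = 134 / 0.467 = 286.9
Other denominator terms total 213
refused = 286.9 − 213 ≈ 74

74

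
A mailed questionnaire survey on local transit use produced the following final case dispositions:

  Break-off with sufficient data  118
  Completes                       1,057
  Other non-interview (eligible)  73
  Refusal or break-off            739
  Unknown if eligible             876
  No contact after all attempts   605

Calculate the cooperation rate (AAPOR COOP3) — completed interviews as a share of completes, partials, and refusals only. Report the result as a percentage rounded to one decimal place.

Top: 1057
Denom: 1057 + 118 + 739 = 1914
COOP3 = 1057 / 1914 = 0.5522

55.2%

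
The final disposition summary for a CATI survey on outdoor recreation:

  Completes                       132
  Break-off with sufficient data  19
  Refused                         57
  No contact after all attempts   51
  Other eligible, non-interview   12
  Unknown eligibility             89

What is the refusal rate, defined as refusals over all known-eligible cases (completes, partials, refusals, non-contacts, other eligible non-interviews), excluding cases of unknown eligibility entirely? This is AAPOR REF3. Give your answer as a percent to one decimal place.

Num → 57
Denom → 132 + 19 + 57 + 51 + 12 = 271
REF3 = 57 / 271 = 0.2103

21.0%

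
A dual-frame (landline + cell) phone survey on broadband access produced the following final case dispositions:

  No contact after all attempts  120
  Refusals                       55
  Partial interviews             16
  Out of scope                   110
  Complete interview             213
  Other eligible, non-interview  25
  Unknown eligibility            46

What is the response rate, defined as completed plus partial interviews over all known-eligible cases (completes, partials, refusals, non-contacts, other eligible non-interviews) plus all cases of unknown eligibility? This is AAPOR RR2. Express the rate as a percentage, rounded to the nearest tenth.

Top: 213 + 16 = 229
Denominator: 213 + 16 + 55 + 120 + 25 + 46 = 475
RR2 = 229 / 475 = 0.4821

48.2%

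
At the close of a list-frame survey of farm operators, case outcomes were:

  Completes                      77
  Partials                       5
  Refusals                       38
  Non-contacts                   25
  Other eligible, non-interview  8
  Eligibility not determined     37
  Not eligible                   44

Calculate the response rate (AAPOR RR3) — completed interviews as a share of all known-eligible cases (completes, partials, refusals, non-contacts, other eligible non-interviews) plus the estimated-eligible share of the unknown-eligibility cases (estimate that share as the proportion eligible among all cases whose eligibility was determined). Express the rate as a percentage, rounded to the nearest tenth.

42.4%

Numerator → 77
Determined eligible → 77 + 5 + 38 + 25 + 8 = 153
e = 153 / (153 + 44) = 153 / 197 = 0.7766
Eligible share of unknowns → 0.7766 × 37 = 28.73
Denom → 153 + 28.73 = 181.73
RR3 = 77 / 181.73 = 0.4237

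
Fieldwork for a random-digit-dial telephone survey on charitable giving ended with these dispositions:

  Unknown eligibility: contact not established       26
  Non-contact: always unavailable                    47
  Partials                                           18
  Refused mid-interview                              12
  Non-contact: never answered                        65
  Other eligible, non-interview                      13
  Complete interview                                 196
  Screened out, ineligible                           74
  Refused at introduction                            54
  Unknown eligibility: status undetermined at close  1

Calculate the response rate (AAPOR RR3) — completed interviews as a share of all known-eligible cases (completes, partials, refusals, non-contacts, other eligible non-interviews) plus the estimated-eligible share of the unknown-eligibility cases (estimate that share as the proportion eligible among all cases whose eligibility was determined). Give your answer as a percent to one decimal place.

Refusals = 54 + 12 = 66
Non-contacts = 65 + 47 = 112
Unknown if eligible = 26 + 1 = 27
Top = 196
Known eligible = 196 + 18 + 66 + 112 + 13 = 405
e = 405 / (405 + 74) = 405 / 479 = 0.8455
e × U = 0.8455 × 27 = 22.83
Base = 405 + 22.83 = 427.83
RR3 = 196 / 427.83 = 0.4581

45.8%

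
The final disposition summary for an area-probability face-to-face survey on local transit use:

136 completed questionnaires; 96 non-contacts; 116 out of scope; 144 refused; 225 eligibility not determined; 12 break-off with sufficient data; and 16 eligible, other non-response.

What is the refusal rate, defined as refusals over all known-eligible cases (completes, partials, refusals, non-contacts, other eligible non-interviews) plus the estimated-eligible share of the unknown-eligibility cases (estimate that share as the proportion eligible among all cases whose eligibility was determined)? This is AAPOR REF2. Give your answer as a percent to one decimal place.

24.9%

Top = 144
Eligible (known) = 136 + 12 + 144 + 96 + 16 = 404
e = 404 / (404 + 116) = 404 / 520 = 0.7769
e × U = 0.7769 × 225 = 174.80
Denominator = 404 + 174.80 = 578.80
REF2 = 144 / 578.80 = 0.2488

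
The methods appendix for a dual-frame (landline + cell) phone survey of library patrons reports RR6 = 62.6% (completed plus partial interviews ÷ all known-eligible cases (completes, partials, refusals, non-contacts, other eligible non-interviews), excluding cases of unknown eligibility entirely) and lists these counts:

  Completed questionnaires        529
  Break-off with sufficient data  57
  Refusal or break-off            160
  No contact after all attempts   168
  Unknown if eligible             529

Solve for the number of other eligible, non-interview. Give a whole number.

22

Top → 529 + 57 = 586
RR6 = 586 / D = 0.626
D = 586 / 0.626 = 936.1
Rest of base = 914
other eligible, non-interview = 936.1 − 914 ≈ 22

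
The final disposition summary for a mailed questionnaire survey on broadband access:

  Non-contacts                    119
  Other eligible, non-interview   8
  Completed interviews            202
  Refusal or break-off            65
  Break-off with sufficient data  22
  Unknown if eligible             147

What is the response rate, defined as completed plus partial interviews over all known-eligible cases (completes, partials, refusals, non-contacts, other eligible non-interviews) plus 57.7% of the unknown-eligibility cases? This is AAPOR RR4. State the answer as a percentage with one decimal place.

44.7%

Top = 202 + 22 = 224
Eligible (known) = 202 + 22 + 65 + 119 + 8 = 416
Estimated eligible among unknowns = 0.5770 × 147 = 84.82
Base = 416 + 84.82 = 500.82
RR4 = 224 / 500.82 = 0.4473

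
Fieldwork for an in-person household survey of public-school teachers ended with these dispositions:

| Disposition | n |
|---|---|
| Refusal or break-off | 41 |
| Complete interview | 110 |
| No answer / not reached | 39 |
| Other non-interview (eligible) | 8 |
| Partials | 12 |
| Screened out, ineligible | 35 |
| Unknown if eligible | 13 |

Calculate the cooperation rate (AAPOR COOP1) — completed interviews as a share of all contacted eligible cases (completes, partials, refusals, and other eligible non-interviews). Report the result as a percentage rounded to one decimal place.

Num → 110
Denom → 110 + 12 + 41 + 8 = 171
COOP1 = 110 / 171 = 0.6433

64.3%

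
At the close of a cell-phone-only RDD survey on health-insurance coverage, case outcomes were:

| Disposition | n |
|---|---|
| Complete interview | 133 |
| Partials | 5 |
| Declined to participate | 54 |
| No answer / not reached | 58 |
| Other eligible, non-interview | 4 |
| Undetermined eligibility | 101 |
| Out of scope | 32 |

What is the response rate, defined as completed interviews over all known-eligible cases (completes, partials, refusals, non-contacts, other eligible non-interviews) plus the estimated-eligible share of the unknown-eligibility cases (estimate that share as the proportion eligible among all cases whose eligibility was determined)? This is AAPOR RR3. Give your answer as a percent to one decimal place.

Top → 133
Known eligible → 133 + 5 + 54 + 58 + 4 = 254
e = 254 / (254 + 32) = 254 / 286 = 0.8881
Estimated eligible among unknowns → 0.8881 × 101 = 89.70
Denominator → 254 + 89.70 = 343.70
RR3 = 133 / 343.70 = 0.3870

38.7%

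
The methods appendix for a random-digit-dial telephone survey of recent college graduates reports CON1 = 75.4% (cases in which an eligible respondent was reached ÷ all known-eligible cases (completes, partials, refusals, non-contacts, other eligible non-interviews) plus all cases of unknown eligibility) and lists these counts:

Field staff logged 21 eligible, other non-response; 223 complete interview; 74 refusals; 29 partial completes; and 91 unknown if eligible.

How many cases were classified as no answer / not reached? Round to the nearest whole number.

Numerator = 223 + 29 + 74 + 21 = 347
CON1 = 347 / D = 0.754
D = 347 / 0.754 = 460.2
Remaining denominator categories sum to 438
no answer / not reached = 460.2 − 438 ≈ 22

22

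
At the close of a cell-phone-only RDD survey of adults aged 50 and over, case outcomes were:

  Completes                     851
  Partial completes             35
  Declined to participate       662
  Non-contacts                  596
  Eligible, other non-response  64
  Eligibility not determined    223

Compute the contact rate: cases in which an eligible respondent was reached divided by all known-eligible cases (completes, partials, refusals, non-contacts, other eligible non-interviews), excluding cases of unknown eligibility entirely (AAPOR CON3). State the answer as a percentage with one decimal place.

Top = 851 + 35 + 662 + 64 = 1612
Denominator = 851 + 35 + 662 + 596 + 64 = 2208
CON3 = 1612 / 2208 = 0.7301

73.0%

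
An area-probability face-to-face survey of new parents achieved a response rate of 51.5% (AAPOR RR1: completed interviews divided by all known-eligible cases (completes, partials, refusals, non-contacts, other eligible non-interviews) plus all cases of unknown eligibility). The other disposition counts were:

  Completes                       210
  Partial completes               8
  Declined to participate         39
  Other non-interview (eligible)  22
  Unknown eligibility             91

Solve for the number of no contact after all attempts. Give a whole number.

RR1 = 210 / D = 0.515
D = 210 / 0.515 = 407.8
Other denominator terms total 370
no contact after all attempts = 407.8 − 370 ≈ 38

38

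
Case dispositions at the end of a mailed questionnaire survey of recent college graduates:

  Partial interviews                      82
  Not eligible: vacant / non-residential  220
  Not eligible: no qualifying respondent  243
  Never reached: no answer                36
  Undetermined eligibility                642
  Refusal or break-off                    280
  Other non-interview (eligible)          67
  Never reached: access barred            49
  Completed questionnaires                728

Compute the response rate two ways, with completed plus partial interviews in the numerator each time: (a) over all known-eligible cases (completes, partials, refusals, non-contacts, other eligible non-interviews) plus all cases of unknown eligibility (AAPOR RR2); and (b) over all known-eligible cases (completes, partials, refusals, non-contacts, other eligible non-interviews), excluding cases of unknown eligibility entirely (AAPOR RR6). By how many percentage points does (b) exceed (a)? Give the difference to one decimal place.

22.2

No answer / not reached = 36 + 49 = 85
Not eligible = 243 + 220 = 463
Top = 728 + 82 = 810
Denom = 728 + 82 + 280 + 85 + 67 + 642 = 1884
RR2 = 810 / 1884 = 0.4299
Denom = 728 + 82 + 280 + 85 + 67 = 1242
RR6 = 810 / 1242 = 0.6522
Difference = 65.22 − 42.99 = 22.23 percentage points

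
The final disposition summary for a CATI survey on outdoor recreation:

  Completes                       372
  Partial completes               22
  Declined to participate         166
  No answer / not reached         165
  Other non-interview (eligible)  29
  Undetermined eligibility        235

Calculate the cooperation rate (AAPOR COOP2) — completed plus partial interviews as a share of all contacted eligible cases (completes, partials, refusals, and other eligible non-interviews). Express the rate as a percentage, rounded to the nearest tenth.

66.9%

Numerator = 372 + 22 = 394
Base = 372 + 22 + 166 + 29 = 589
COOP2 = 394 / 589 = 0.6689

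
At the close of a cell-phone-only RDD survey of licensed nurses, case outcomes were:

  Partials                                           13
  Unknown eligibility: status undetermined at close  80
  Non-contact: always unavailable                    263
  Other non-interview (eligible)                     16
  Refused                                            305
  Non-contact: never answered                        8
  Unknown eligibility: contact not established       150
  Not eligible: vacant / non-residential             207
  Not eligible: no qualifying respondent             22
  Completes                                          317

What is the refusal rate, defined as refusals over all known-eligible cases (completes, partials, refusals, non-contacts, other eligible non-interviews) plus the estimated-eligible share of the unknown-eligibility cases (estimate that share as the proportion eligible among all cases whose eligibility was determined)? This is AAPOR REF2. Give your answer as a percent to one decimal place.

No answer / not reached = 8 + 263 = 271
Unknown if eligible = 150 + 80 = 230
Ineligible = 22 + 207 = 229
Top: 305
Eligible (known): 317 + 13 + 305 + 271 + 16 = 922
e = 922 / (922 + 229) = 922 / 1151 = 0.8010
Estimated eligible among unknowns: 0.8010 × 230 = 184.23
Denom: 922 + 184.23 = 1106.23
REF2 = 305 / 1106.23 = 0.2757

27.6%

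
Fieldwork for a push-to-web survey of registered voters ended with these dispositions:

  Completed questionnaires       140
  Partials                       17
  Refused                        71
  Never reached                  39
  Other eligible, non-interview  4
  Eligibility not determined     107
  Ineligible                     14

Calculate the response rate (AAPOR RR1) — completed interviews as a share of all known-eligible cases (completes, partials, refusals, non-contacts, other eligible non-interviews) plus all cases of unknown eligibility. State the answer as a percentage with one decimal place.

37.0%

Num: 140
Denom: 140 + 17 + 71 + 39 + 4 + 107 = 378
RR1 = 140 / 378 = 0.3704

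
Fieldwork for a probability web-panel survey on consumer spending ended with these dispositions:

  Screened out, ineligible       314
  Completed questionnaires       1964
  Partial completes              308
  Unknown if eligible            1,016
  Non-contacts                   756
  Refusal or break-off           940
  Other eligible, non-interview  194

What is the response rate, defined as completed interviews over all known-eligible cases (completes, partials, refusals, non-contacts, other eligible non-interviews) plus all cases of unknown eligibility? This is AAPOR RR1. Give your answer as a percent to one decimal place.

37.9%

Numerator: 1964
Denom: 1964 + 308 + 940 + 756 + 194 + 1016 = 5178
RR1 = 1964 / 5178 = 0.3793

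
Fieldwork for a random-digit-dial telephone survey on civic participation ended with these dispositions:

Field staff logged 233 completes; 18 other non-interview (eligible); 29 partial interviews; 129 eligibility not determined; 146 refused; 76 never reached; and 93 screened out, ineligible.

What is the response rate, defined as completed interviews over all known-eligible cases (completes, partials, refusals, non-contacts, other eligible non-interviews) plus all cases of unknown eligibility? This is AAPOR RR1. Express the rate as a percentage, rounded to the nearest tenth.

Numerator = 233
Denominator = 233 + 29 + 146 + 76 + 18 + 129 = 631
RR1 = 233 / 631 = 0.3693

36.9%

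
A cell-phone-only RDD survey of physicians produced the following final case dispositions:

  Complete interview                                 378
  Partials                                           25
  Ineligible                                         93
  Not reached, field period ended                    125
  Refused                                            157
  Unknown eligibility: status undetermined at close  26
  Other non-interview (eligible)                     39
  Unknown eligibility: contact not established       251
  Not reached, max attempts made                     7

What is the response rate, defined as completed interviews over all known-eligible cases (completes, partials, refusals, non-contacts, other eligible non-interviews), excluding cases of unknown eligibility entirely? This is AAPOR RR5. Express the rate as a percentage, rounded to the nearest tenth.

51.7%

No contact after all attempts = 125 + 7 = 132
Unknown if eligible = 251 + 26 = 277
Numerator → 378
Denominator → 378 + 25 + 157 + 132 + 39 = 731
RR5 = 378 / 731 = 0.5171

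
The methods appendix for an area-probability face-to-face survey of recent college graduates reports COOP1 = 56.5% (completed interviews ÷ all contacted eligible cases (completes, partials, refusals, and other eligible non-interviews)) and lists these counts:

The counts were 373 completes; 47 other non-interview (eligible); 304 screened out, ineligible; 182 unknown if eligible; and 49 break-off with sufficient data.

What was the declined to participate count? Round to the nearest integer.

COOP1 = 373 / D = 0.565
D = 373 / 0.565 = 660.2
Other denominator terms total 469
declined to participate = 660.2 − 469 ≈ 191

191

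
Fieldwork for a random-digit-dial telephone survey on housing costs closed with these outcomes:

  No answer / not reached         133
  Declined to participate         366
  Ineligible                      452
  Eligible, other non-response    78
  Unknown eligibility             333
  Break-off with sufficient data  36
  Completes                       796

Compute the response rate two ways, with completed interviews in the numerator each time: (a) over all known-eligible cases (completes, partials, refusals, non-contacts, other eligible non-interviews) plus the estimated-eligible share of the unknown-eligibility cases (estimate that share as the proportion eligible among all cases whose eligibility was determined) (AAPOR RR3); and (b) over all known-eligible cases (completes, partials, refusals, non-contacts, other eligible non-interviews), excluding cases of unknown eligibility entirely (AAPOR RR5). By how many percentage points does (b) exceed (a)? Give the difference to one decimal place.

Top = 796
Known eligible = 796 + 36 + 366 + 133 + 78 = 1409
e = 1409 / (1409 + 452) = 1409 / 1861 = 0.7571
Estimated eligible among unknowns = 0.7571 × 333 = 252.11
Denominator = 1409 + 252.11 = 1661.11
RR3 = 796 / 1661.11 = 0.4792
Denominator = 796 + 36 + 366 + 133 + 78 = 1409
RR5 = 796 / 1409 = 0.5649
Difference = 56.49 − 47.92 = 8.57 percentage points

8.6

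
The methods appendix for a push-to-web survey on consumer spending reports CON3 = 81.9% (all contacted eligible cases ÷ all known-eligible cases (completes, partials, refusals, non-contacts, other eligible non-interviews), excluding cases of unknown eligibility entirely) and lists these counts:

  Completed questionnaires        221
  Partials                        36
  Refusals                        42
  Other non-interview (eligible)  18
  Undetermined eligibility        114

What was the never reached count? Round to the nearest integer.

70

Num: 221 + 36 + 42 + 18 = 317
CON3 = 317 / D = 0.819
D = 317 / 0.819 = 387.1
Remaining denominator categories sum to 317
never reached = 387.1 − 317 ≈ 70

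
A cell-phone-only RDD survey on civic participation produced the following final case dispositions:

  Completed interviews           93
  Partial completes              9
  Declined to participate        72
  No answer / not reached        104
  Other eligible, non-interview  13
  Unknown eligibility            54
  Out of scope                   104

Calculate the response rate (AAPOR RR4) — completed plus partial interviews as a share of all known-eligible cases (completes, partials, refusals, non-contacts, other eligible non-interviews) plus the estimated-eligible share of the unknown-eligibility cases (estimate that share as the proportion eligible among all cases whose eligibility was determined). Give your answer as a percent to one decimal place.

Num → 93 + 9 = 102
Known eligible → 93 + 9 + 72 + 104 + 13 = 291
e = 291 / (291 + 104) = 291 / 395 = 0.7367
Eligible share of unknowns → 0.7367 × 54 = 39.78
Base → 291 + 39.78 = 330.78
RR4 = 102 / 330.78 = 0.3084

30.8%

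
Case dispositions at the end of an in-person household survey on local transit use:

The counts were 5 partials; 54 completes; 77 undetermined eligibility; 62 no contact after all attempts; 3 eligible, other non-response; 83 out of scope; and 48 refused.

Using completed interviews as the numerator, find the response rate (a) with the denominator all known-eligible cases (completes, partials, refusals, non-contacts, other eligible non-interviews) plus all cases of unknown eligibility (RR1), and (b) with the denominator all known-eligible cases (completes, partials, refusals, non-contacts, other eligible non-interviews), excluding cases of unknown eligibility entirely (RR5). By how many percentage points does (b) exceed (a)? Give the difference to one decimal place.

9.7

Numerator = 54
Base = 54 + 5 + 48 + 62 + 3 + 77 = 249
RR1 = 54 / 249 = 0.2169
Base = 54 + 5 + 48 + 62 + 3 = 172
RR5 = 54 / 172 = 0.3140
Difference = 31.40 − 21.69 = 9.71 percentage points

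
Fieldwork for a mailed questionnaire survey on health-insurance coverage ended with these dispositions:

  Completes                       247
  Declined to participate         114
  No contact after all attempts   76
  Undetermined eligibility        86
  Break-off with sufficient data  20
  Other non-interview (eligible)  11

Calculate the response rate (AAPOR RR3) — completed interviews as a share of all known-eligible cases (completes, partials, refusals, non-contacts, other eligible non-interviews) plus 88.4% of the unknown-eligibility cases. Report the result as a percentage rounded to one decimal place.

Num: 247
Known eligible: 247 + 20 + 114 + 76 + 11 = 468
Eligible share of unknowns: 0.8840 × 86 = 76.02
Denom: 468 + 76.02 = 544.02
RR3 = 247 / 544.02 = 0.4540

45.4%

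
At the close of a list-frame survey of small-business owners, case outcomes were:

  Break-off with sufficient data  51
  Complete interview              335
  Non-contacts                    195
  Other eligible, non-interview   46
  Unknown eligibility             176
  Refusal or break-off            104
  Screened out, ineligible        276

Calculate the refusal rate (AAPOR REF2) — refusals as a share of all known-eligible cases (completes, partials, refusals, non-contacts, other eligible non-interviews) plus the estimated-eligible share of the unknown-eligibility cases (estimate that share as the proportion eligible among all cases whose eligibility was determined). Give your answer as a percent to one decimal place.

Numerator → 104
Known eligible → 335 + 51 + 104 + 195 + 46 = 731
e = 731 / (731 + 276) = 731 / 1007 = 0.7259
e × U → 0.7259 × 176 = 127.76
Denom → 731 + 127.76 = 858.76
REF2 = 104 / 858.76 = 0.1211

12.1%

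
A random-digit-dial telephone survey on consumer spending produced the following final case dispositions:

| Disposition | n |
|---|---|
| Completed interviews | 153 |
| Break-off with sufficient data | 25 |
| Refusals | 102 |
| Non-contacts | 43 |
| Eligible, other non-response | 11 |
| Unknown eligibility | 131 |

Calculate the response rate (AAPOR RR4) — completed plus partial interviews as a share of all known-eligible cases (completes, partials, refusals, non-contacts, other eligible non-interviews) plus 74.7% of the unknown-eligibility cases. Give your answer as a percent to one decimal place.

Top → 153 + 25 = 178
Known eligible → 153 + 25 + 102 + 43 + 11 = 334
Eligible share of unknowns → 0.7470 × 131 = 97.86
Denom → 334 + 97.86 = 431.86
RR4 = 178 / 431.86 = 0.4122

41.2%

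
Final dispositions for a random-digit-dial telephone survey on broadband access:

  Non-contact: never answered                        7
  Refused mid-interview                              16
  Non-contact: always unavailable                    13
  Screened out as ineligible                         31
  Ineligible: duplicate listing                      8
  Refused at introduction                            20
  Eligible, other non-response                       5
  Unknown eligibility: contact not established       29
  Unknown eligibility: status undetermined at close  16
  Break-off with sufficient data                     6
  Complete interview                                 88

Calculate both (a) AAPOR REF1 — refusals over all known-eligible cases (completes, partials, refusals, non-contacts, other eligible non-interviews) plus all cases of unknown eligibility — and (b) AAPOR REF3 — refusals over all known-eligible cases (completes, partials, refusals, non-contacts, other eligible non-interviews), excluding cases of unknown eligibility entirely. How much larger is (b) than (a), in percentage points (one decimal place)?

Refused = 20 + 16 = 36
No answer / not reached = 7 + 13 = 20
Undetermined eligibility = 29 + 16 = 45
Screened out, ineligible = 31 + 8 = 39
Num: 36
Base: 88 + 6 + 36 + 20 + 5 + 45 = 200
REF1 = 36 / 200 = 0.1800
Base: 88 + 6 + 36 + 20 + 5 = 155
REF3 = 36 / 155 = 0.2323
Difference = 23.23 − 18.00 = 5.23 percentage points

5.2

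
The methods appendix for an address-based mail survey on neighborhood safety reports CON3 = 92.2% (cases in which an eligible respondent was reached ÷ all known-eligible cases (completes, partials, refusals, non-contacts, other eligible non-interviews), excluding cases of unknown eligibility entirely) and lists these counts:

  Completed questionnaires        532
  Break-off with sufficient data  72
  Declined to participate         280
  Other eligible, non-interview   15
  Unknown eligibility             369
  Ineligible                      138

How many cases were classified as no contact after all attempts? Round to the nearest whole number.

76

Numerator → 532 + 72 + 280 + 15 = 899
CON3 = 899 / D = 0.922
D = 899 / 0.922 = 975.1
Rest of base = 899
no contact after all attempts = 975.1 − 899 ≈ 76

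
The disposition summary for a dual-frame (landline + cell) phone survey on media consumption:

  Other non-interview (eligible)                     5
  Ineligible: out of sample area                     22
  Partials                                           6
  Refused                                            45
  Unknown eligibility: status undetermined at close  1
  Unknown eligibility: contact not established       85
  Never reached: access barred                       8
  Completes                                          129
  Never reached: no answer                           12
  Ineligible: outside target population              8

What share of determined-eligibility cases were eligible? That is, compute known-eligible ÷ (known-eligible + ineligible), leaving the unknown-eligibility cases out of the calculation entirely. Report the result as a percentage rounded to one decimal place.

No answer / not reached = 12 + 8 = 20
Unknown eligibility = 85 + 1 = 86
Out of scope = 8 + 22 = 30
Known eligible → 129 + 6 + 45 + 20 + 5 = 205
e = 205 / (205 + 30) = 205 / 235 = 0.8723

87.2%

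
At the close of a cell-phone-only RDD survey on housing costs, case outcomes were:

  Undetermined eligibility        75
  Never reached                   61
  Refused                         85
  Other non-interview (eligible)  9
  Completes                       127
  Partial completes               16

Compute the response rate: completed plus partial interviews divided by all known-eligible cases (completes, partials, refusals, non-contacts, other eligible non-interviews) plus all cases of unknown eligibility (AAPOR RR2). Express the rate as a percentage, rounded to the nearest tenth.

38.3%

Top = 127 + 16 = 143
Denominator = 127 + 16 + 85 + 61 + 9 + 75 = 373
RR2 = 143 / 373 = 0.3834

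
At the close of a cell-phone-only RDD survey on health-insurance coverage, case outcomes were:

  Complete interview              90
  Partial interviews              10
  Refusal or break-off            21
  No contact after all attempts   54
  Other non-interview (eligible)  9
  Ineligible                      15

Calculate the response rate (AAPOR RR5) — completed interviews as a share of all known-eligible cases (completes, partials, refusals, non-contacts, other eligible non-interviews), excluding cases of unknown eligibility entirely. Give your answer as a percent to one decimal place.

Num = 90
Base = 90 + 10 + 21 + 54 + 9 = 184
RR5 = 90 / 184 = 0.4891

48.9%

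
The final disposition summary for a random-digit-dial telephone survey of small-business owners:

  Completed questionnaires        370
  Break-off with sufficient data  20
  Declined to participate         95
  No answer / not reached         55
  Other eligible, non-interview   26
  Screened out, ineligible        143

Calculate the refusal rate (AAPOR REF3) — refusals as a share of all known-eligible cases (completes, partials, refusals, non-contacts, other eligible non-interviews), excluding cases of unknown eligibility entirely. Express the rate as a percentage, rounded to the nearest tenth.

Top → 95
Denominator → 370 + 20 + 95 + 55 + 26 = 566
REF3 = 95 / 566 = 0.1678

16.8%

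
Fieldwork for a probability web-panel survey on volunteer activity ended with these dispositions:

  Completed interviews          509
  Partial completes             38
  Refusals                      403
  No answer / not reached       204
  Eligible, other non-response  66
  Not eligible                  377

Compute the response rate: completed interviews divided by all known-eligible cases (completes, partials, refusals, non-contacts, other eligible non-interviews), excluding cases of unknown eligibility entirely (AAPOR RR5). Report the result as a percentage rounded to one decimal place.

41.7%

Numerator: 509
Denominator: 509 + 38 + 403 + 204 + 66 = 1220
RR5 = 509 / 1220 = 0.4172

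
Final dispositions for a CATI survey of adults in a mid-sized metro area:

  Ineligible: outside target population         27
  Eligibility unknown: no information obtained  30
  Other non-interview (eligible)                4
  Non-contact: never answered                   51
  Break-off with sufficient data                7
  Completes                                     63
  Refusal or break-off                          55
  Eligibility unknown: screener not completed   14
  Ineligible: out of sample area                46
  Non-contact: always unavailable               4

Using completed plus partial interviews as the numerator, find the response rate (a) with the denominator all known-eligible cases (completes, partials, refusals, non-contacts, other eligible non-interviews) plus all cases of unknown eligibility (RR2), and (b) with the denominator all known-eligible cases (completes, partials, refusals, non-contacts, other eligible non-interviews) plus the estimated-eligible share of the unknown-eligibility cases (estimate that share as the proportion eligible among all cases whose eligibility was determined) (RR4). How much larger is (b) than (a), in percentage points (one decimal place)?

1.8

No contact after all attempts = 51 + 4 = 55
Undetermined eligibility = 14 + 30 = 44
Out of scope = 27 + 46 = 73
Numerator = 63 + 7 = 70
Denom = 63 + 7 + 55 + 55 + 4 + 44 = 228
RR2 = 70 / 228 = 0.3070
Known eligible = 63 + 7 + 55 + 55 + 4 = 184
e = 184 / (184 + 73) = 184 / 257 = 0.7160
e × U = 0.7160 × 44 = 31.50
Denom = 184 + 31.50 = 215.50
RR4 = 70 / 215.50 = 0.3248
Difference = 32.48 − 30.70 = 1.78 percentage points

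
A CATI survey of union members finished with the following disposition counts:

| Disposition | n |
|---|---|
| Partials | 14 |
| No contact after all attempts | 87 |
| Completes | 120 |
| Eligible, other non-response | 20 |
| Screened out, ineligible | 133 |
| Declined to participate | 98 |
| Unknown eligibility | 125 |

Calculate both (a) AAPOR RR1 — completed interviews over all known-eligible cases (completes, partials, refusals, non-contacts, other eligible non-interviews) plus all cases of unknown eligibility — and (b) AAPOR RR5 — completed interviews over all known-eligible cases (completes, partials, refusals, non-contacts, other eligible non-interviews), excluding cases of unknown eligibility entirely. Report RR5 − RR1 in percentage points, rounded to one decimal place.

9.5

Num = 120
Denominator = 120 + 14 + 98 + 87 + 20 + 125 = 464
RR1 = 120 / 464 = 0.2586
Denominator = 120 + 14 + 98 + 87 + 20 = 339
RR5 = 120 / 339 = 0.3540
Difference = 35.40 − 25.86 = 9.54 percentage points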